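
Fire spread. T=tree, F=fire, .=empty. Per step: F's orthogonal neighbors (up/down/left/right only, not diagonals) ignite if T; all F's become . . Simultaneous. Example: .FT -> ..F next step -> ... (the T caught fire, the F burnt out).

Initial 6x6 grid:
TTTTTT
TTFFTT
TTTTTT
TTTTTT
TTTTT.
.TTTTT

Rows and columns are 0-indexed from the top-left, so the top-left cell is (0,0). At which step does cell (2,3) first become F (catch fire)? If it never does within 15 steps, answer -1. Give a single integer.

Step 1: cell (2,3)='F' (+6 fires, +2 burnt)
  -> target ignites at step 1
Step 2: cell (2,3)='.' (+8 fires, +6 burnt)
Step 3: cell (2,3)='.' (+8 fires, +8 burnt)
Step 4: cell (2,3)='.' (+6 fires, +8 burnt)
Step 5: cell (2,3)='.' (+3 fires, +6 burnt)
Step 6: cell (2,3)='.' (+1 fires, +3 burnt)
Step 7: cell (2,3)='.' (+0 fires, +1 burnt)
  fire out at step 7

1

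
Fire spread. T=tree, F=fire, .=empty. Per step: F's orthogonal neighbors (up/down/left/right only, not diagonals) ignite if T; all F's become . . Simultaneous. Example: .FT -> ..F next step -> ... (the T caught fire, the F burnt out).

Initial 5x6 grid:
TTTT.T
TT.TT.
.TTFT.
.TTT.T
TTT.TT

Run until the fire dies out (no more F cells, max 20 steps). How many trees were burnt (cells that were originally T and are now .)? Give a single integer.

Step 1: +4 fires, +1 burnt (F count now 4)
Step 2: +4 fires, +4 burnt (F count now 4)
Step 3: +4 fires, +4 burnt (F count now 4)
Step 4: +3 fires, +4 burnt (F count now 3)
Step 5: +2 fires, +3 burnt (F count now 2)
Step 6: +0 fires, +2 burnt (F count now 0)
Fire out after step 6
Initially T: 21, now '.': 26
Total burnt (originally-T cells now '.'): 17

Answer: 17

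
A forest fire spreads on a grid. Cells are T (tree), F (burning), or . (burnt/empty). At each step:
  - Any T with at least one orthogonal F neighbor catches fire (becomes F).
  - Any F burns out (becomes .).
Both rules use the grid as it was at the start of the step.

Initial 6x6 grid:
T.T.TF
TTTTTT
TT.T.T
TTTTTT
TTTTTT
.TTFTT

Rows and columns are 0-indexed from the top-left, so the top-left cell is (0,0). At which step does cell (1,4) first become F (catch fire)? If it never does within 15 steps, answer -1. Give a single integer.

Step 1: cell (1,4)='T' (+5 fires, +2 burnt)
Step 2: cell (1,4)='F' (+7 fires, +5 burnt)
  -> target ignites at step 2
Step 3: cell (1,4)='.' (+7 fires, +7 burnt)
Step 4: cell (1,4)='.' (+3 fires, +7 burnt)
Step 5: cell (1,4)='.' (+4 fires, +3 burnt)
Step 6: cell (1,4)='.' (+2 fires, +4 burnt)
Step 7: cell (1,4)='.' (+1 fires, +2 burnt)
Step 8: cell (1,4)='.' (+0 fires, +1 burnt)
  fire out at step 8

2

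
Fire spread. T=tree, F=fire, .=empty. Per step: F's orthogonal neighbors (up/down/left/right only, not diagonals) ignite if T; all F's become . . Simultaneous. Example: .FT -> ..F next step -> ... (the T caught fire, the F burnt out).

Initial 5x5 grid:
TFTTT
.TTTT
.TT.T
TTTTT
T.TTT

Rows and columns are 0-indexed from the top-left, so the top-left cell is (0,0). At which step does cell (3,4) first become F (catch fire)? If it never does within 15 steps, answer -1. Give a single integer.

Step 1: cell (3,4)='T' (+3 fires, +1 burnt)
Step 2: cell (3,4)='T' (+3 fires, +3 burnt)
Step 3: cell (3,4)='T' (+4 fires, +3 burnt)
Step 4: cell (3,4)='T' (+3 fires, +4 burnt)
Step 5: cell (3,4)='T' (+4 fires, +3 burnt)
Step 6: cell (3,4)='F' (+2 fires, +4 burnt)
  -> target ignites at step 6
Step 7: cell (3,4)='.' (+1 fires, +2 burnt)
Step 8: cell (3,4)='.' (+0 fires, +1 burnt)
  fire out at step 8

6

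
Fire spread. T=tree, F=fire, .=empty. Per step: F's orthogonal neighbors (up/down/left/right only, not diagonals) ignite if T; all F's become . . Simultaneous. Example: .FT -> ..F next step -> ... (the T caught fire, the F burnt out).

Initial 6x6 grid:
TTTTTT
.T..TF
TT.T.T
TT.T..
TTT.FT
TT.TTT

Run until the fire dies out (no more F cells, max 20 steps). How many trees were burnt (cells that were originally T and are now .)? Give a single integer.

Step 1: +5 fires, +2 burnt (F count now 5)
Step 2: +3 fires, +5 burnt (F count now 3)
Step 3: +1 fires, +3 burnt (F count now 1)
Step 4: +1 fires, +1 burnt (F count now 1)
Step 5: +1 fires, +1 burnt (F count now 1)
Step 6: +2 fires, +1 burnt (F count now 2)
Step 7: +1 fires, +2 burnt (F count now 1)
Step 8: +2 fires, +1 burnt (F count now 2)
Step 9: +2 fires, +2 burnt (F count now 2)
Step 10: +3 fires, +2 burnt (F count now 3)
Step 11: +1 fires, +3 burnt (F count now 1)
Step 12: +0 fires, +1 burnt (F count now 0)
Fire out after step 12
Initially T: 24, now '.': 34
Total burnt (originally-T cells now '.'): 22

Answer: 22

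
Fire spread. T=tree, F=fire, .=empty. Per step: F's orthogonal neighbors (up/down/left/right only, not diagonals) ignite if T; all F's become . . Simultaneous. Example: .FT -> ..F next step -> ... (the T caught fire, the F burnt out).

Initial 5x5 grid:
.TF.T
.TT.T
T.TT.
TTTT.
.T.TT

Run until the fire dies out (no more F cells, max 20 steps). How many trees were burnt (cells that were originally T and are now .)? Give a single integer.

Answer: 13

Derivation:
Step 1: +2 fires, +1 burnt (F count now 2)
Step 2: +2 fires, +2 burnt (F count now 2)
Step 3: +2 fires, +2 burnt (F count now 2)
Step 4: +2 fires, +2 burnt (F count now 2)
Step 5: +3 fires, +2 burnt (F count now 3)
Step 6: +2 fires, +3 burnt (F count now 2)
Step 7: +0 fires, +2 burnt (F count now 0)
Fire out after step 7
Initially T: 15, now '.': 23
Total burnt (originally-T cells now '.'): 13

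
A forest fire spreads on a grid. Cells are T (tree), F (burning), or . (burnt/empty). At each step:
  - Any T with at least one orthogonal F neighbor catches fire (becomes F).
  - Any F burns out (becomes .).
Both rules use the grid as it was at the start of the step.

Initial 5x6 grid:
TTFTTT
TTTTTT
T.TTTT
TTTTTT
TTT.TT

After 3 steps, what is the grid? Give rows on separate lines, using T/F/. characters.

Step 1: 3 trees catch fire, 1 burn out
  TF.FTT
  TTFTTT
  T.TTTT
  TTTTTT
  TTT.TT
Step 2: 5 trees catch fire, 3 burn out
  F...FT
  TF.FTT
  T.FTTT
  TTTTTT
  TTT.TT
Step 3: 5 trees catch fire, 5 burn out
  .....F
  F...FT
  T..FTT
  TTFTTT
  TTT.TT

.....F
F...FT
T..FTT
TTFTTT
TTT.TT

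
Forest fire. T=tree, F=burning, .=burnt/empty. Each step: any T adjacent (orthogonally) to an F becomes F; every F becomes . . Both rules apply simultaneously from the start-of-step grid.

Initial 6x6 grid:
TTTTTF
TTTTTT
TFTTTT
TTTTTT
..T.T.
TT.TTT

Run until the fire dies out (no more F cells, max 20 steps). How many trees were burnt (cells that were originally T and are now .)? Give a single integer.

Step 1: +6 fires, +2 burnt (F count now 6)
Step 2: +9 fires, +6 burnt (F count now 9)
Step 3: +7 fires, +9 burnt (F count now 7)
Step 4: +1 fires, +7 burnt (F count now 1)
Step 5: +1 fires, +1 burnt (F count now 1)
Step 6: +1 fires, +1 burnt (F count now 1)
Step 7: +2 fires, +1 burnt (F count now 2)
Step 8: +0 fires, +2 burnt (F count now 0)
Fire out after step 8
Initially T: 29, now '.': 34
Total burnt (originally-T cells now '.'): 27

Answer: 27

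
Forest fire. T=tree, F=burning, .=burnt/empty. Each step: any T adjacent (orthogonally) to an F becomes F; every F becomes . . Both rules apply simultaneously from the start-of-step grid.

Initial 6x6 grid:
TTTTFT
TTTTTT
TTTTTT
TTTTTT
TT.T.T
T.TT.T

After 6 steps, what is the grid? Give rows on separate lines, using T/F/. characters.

Step 1: 3 trees catch fire, 1 burn out
  TTTF.F
  TTTTFT
  TTTTTT
  TTTTTT
  TT.T.T
  T.TT.T
Step 2: 4 trees catch fire, 3 burn out
  TTF...
  TTTF.F
  TTTTFT
  TTTTTT
  TT.T.T
  T.TT.T
Step 3: 5 trees catch fire, 4 burn out
  TF....
  TTF...
  TTTF.F
  TTTTFT
  TT.T.T
  T.TT.T
Step 4: 5 trees catch fire, 5 burn out
  F.....
  TF....
  TTF...
  TTTF.F
  TT.T.T
  T.TT.T
Step 5: 5 trees catch fire, 5 burn out
  ......
  F.....
  TF....
  TTF...
  TT.F.F
  T.TT.T
Step 6: 4 trees catch fire, 5 burn out
  ......
  ......
  F.....
  TF....
  TT....
  T.TF.F

......
......
F.....
TF....
TT....
T.TF.F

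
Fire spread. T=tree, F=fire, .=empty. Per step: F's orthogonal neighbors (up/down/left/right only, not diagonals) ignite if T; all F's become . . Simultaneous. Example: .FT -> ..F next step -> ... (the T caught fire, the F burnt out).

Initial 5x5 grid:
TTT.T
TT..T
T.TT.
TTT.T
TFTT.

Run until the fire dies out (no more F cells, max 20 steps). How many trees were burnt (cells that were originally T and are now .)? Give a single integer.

Answer: 14

Derivation:
Step 1: +3 fires, +1 burnt (F count now 3)
Step 2: +3 fires, +3 burnt (F count now 3)
Step 3: +2 fires, +3 burnt (F count now 2)
Step 4: +2 fires, +2 burnt (F count now 2)
Step 5: +2 fires, +2 burnt (F count now 2)
Step 6: +1 fires, +2 burnt (F count now 1)
Step 7: +1 fires, +1 burnt (F count now 1)
Step 8: +0 fires, +1 burnt (F count now 0)
Fire out after step 8
Initially T: 17, now '.': 22
Total burnt (originally-T cells now '.'): 14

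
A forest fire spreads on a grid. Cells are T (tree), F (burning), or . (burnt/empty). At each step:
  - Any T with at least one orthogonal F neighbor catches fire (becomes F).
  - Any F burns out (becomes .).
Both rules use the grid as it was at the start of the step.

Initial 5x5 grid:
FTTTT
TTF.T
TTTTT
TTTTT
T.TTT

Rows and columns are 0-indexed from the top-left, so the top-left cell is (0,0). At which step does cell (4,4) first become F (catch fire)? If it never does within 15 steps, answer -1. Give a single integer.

Step 1: cell (4,4)='T' (+5 fires, +2 burnt)
Step 2: cell (4,4)='T' (+5 fires, +5 burnt)
Step 3: cell (4,4)='T' (+6 fires, +5 burnt)
Step 4: cell (4,4)='T' (+4 fires, +6 burnt)
Step 5: cell (4,4)='F' (+1 fires, +4 burnt)
  -> target ignites at step 5
Step 6: cell (4,4)='.' (+0 fires, +1 burnt)
  fire out at step 6

5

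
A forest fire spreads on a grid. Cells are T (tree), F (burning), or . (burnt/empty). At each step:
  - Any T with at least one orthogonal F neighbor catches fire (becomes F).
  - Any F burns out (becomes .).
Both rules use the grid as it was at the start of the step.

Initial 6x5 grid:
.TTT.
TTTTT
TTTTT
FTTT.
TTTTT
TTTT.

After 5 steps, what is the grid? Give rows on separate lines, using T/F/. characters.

Step 1: 3 trees catch fire, 1 burn out
  .TTT.
  TTTTT
  FTTTT
  .FTT.
  FTTTT
  TTTT.
Step 2: 5 trees catch fire, 3 burn out
  .TTT.
  FTTTT
  .FTTT
  ..FT.
  .FTTT
  FTTT.
Step 3: 5 trees catch fire, 5 burn out
  .TTT.
  .FTTT
  ..FTT
  ...F.
  ..FTT
  .FTT.
Step 4: 5 trees catch fire, 5 burn out
  .FTT.
  ..FTT
  ...FT
  .....
  ...FT
  ..FT.
Step 5: 5 trees catch fire, 5 burn out
  ..FT.
  ...FT
  ....F
  .....
  ....F
  ...F.

..FT.
...FT
....F
.....
....F
...F.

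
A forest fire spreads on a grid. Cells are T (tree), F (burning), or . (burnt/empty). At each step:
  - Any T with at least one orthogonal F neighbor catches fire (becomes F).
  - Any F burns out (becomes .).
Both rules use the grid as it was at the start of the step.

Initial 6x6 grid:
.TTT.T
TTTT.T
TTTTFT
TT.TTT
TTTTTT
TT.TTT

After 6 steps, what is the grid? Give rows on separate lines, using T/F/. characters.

Step 1: 3 trees catch fire, 1 burn out
  .TTT.T
  TTTT.T
  TTTF.F
  TT.TFT
  TTTTTT
  TT.TTT
Step 2: 6 trees catch fire, 3 burn out
  .TTT.T
  TTTF.F
  TTF...
  TT.F.F
  TTTTFT
  TT.TTT
Step 3: 7 trees catch fire, 6 burn out
  .TTF.F
  TTF...
  TF....
  TT....
  TTTF.F
  TT.TFT
Step 4: 7 trees catch fire, 7 burn out
  .TF...
  TF....
  F.....
  TF....
  TTF...
  TT.F.F
Step 5: 4 trees catch fire, 7 burn out
  .F....
  F.....
  ......
  F.....
  TF....
  TT....
Step 6: 2 trees catch fire, 4 burn out
  ......
  ......
  ......
  ......
  F.....
  TF....

......
......
......
......
F.....
TF....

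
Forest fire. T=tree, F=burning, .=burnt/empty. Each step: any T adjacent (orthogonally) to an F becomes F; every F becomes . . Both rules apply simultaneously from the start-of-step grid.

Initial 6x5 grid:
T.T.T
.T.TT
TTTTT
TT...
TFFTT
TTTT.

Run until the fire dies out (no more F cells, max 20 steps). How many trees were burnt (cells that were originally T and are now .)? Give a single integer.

Answer: 18

Derivation:
Step 1: +5 fires, +2 burnt (F count now 5)
Step 2: +5 fires, +5 burnt (F count now 5)
Step 3: +3 fires, +5 burnt (F count now 3)
Step 4: +1 fires, +3 burnt (F count now 1)
Step 5: +2 fires, +1 burnt (F count now 2)
Step 6: +1 fires, +2 burnt (F count now 1)
Step 7: +1 fires, +1 burnt (F count now 1)
Step 8: +0 fires, +1 burnt (F count now 0)
Fire out after step 8
Initially T: 20, now '.': 28
Total burnt (originally-T cells now '.'): 18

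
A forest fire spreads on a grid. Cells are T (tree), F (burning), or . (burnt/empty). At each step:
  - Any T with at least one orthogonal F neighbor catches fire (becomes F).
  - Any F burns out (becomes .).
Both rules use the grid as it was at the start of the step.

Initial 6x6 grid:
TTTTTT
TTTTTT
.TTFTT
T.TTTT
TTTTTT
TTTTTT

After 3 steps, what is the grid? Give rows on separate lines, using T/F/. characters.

Step 1: 4 trees catch fire, 1 burn out
  TTTTTT
  TTTFTT
  .TF.FT
  T.TFTT
  TTTTTT
  TTTTTT
Step 2: 8 trees catch fire, 4 burn out
  TTTFTT
  TTF.FT
  .F...F
  T.F.FT
  TTTFTT
  TTTTTT
Step 3: 8 trees catch fire, 8 burn out
  TTF.FT
  TF...F
  ......
  T....F
  TTF.FT
  TTTFTT

TTF.FT
TF...F
......
T....F
TTF.FT
TTTFTT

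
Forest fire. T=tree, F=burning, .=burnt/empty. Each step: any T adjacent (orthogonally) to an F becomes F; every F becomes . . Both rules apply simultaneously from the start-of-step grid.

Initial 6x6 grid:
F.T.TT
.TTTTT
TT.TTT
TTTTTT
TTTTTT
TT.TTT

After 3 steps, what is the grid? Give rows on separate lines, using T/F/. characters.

Step 1: 0 trees catch fire, 1 burn out
  ..T.TT
  .TTTTT
  TT.TTT
  TTTTTT
  TTTTTT
  TT.TTT
Step 2: 0 trees catch fire, 0 burn out
  ..T.TT
  .TTTTT
  TT.TTT
  TTTTTT
  TTTTTT
  TT.TTT
Step 3: 0 trees catch fire, 0 burn out
  ..T.TT
  .TTTTT
  TT.TTT
  TTTTTT
  TTTTTT
  TT.TTT

..T.TT
.TTTTT
TT.TTT
TTTTTT
TTTTTT
TT.TTT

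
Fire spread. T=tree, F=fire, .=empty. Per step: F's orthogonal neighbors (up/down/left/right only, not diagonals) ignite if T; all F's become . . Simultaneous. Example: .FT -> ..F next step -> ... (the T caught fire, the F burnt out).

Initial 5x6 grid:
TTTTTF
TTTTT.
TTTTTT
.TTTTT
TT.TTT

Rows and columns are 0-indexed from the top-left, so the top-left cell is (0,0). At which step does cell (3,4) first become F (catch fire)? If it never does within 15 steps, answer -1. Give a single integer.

Step 1: cell (3,4)='T' (+1 fires, +1 burnt)
Step 2: cell (3,4)='T' (+2 fires, +1 burnt)
Step 3: cell (3,4)='T' (+3 fires, +2 burnt)
Step 4: cell (3,4)='F' (+5 fires, +3 burnt)
  -> target ignites at step 4
Step 5: cell (3,4)='.' (+6 fires, +5 burnt)
Step 6: cell (3,4)='.' (+5 fires, +6 burnt)
Step 7: cell (3,4)='.' (+2 fires, +5 burnt)
Step 8: cell (3,4)='.' (+1 fires, +2 burnt)
Step 9: cell (3,4)='.' (+1 fires, +1 burnt)
Step 10: cell (3,4)='.' (+0 fires, +1 burnt)
  fire out at step 10

4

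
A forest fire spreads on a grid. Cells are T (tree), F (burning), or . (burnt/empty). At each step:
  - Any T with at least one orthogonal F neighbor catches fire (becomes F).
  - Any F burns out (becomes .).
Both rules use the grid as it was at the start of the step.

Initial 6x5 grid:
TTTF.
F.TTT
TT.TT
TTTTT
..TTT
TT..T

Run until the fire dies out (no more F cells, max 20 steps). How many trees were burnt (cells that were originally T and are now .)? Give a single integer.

Step 1: +4 fires, +2 burnt (F count now 4)
Step 2: +6 fires, +4 burnt (F count now 6)
Step 3: +3 fires, +6 burnt (F count now 3)
Step 4: +3 fires, +3 burnt (F count now 3)
Step 5: +2 fires, +3 burnt (F count now 2)
Step 6: +1 fires, +2 burnt (F count now 1)
Step 7: +0 fires, +1 burnt (F count now 0)
Fire out after step 7
Initially T: 21, now '.': 28
Total burnt (originally-T cells now '.'): 19

Answer: 19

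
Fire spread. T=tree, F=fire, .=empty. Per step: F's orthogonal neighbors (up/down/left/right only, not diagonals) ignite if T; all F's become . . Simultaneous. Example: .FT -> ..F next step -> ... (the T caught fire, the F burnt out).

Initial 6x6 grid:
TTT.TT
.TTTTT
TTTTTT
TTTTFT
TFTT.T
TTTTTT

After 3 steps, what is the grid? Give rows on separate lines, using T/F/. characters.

Step 1: 7 trees catch fire, 2 burn out
  TTT.TT
  .TTTTT
  TTTTFT
  TFTF.F
  F.FT.T
  TFTTTT
Step 2: 10 trees catch fire, 7 burn out
  TTT.TT
  .TTTFT
  TFTF.F
  F.F...
  ...F.F
  F.FTTT
Step 3: 8 trees catch fire, 10 burn out
  TTT.FT
  .FTF.F
  F.F...
  ......
  ......
  ...FTF

TTT.FT
.FTF.F
F.F...
......
......
...FTF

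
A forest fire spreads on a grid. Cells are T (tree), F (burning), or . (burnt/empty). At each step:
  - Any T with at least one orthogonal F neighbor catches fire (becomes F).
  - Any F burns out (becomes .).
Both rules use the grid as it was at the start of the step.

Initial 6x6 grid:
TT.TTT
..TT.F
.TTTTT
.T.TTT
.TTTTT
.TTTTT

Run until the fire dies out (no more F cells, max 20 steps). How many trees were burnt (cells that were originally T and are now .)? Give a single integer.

Step 1: +2 fires, +1 burnt (F count now 2)
Step 2: +3 fires, +2 burnt (F count now 3)
Step 3: +4 fires, +3 burnt (F count now 4)
Step 4: +5 fires, +4 burnt (F count now 5)
Step 5: +4 fires, +5 burnt (F count now 4)
Step 6: +3 fires, +4 burnt (F count now 3)
Step 7: +2 fires, +3 burnt (F count now 2)
Step 8: +1 fires, +2 burnt (F count now 1)
Step 9: +0 fires, +1 burnt (F count now 0)
Fire out after step 9
Initially T: 26, now '.': 34
Total burnt (originally-T cells now '.'): 24

Answer: 24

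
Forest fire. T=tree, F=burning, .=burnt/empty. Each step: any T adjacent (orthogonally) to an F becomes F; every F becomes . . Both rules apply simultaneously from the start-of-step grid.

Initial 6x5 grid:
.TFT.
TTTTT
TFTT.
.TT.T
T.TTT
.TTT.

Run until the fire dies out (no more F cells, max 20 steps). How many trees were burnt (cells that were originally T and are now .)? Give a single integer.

Answer: 19

Derivation:
Step 1: +7 fires, +2 burnt (F count now 7)
Step 2: +4 fires, +7 burnt (F count now 4)
Step 3: +2 fires, +4 burnt (F count now 2)
Step 4: +2 fires, +2 burnt (F count now 2)
Step 5: +3 fires, +2 burnt (F count now 3)
Step 6: +1 fires, +3 burnt (F count now 1)
Step 7: +0 fires, +1 burnt (F count now 0)
Fire out after step 7
Initially T: 20, now '.': 29
Total burnt (originally-T cells now '.'): 19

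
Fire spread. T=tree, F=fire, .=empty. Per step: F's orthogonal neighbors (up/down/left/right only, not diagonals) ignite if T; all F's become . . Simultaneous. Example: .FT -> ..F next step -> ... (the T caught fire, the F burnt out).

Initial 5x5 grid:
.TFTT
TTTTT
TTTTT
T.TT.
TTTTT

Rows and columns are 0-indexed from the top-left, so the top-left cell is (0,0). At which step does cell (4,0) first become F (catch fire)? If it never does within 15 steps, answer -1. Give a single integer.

Step 1: cell (4,0)='T' (+3 fires, +1 burnt)
Step 2: cell (4,0)='T' (+4 fires, +3 burnt)
Step 3: cell (4,0)='T' (+5 fires, +4 burnt)
Step 4: cell (4,0)='T' (+4 fires, +5 burnt)
Step 5: cell (4,0)='T' (+3 fires, +4 burnt)
Step 6: cell (4,0)='F' (+2 fires, +3 burnt)
  -> target ignites at step 6
Step 7: cell (4,0)='.' (+0 fires, +2 burnt)
  fire out at step 7

6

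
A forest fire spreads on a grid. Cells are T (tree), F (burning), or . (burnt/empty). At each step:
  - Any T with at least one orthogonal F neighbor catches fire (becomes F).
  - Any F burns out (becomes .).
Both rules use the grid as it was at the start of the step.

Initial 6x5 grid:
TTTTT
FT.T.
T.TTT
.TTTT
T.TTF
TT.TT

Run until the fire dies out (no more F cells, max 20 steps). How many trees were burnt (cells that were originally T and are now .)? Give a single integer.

Step 1: +6 fires, +2 burnt (F count now 6)
Step 2: +5 fires, +6 burnt (F count now 5)
Step 3: +3 fires, +5 burnt (F count now 3)
Step 4: +4 fires, +3 burnt (F count now 4)
Step 5: +1 fires, +4 burnt (F count now 1)
Step 6: +0 fires, +1 burnt (F count now 0)
Fire out after step 6
Initially T: 22, now '.': 27
Total burnt (originally-T cells now '.'): 19

Answer: 19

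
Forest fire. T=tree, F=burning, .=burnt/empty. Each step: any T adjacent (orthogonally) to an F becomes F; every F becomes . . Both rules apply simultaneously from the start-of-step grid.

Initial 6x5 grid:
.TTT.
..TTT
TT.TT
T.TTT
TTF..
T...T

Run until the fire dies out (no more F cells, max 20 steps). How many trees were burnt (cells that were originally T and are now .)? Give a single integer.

Answer: 17

Derivation:
Step 1: +2 fires, +1 burnt (F count now 2)
Step 2: +2 fires, +2 burnt (F count now 2)
Step 3: +4 fires, +2 burnt (F count now 4)
Step 4: +3 fires, +4 burnt (F count now 3)
Step 5: +4 fires, +3 burnt (F count now 4)
Step 6: +1 fires, +4 burnt (F count now 1)
Step 7: +1 fires, +1 burnt (F count now 1)
Step 8: +0 fires, +1 burnt (F count now 0)
Fire out after step 8
Initially T: 18, now '.': 29
Total burnt (originally-T cells now '.'): 17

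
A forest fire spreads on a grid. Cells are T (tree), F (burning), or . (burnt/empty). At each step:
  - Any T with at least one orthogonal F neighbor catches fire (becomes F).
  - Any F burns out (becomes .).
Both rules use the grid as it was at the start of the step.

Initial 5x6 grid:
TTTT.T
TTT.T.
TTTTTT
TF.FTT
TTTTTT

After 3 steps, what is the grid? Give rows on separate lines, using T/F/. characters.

Step 1: 6 trees catch fire, 2 burn out
  TTTT.T
  TTT.T.
  TFTFTT
  F...FT
  TFTFTT
Step 2: 8 trees catch fire, 6 burn out
  TTTT.T
  TFT.T.
  F.F.FT
  .....F
  F.F.FT
Step 3: 6 trees catch fire, 8 burn out
  TFTT.T
  F.F.F.
  .....F
  ......
  .....F

TFTT.T
F.F.F.
.....F
......
.....F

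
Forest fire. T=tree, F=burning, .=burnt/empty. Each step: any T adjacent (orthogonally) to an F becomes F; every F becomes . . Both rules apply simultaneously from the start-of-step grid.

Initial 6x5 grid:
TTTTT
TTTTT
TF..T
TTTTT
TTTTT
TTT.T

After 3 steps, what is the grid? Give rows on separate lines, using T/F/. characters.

Step 1: 3 trees catch fire, 1 burn out
  TTTTT
  TFTTT
  F...T
  TFTTT
  TTTTT
  TTT.T
Step 2: 6 trees catch fire, 3 burn out
  TFTTT
  F.FTT
  ....T
  F.FTT
  TFTTT
  TTT.T
Step 3: 7 trees catch fire, 6 burn out
  F.FTT
  ...FT
  ....T
  ...FT
  F.FTT
  TFT.T

F.FTT
...FT
....T
...FT
F.FTT
TFT.T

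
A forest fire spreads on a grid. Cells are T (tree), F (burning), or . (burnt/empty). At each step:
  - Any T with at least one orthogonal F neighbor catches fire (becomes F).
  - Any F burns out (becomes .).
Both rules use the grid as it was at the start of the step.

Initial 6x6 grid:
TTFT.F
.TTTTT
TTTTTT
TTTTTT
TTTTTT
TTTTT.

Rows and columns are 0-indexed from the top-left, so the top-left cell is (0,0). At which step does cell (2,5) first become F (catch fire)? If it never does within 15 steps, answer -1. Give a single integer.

Step 1: cell (2,5)='T' (+4 fires, +2 burnt)
Step 2: cell (2,5)='F' (+6 fires, +4 burnt)
  -> target ignites at step 2
Step 3: cell (2,5)='.' (+5 fires, +6 burnt)
Step 4: cell (2,5)='.' (+6 fires, +5 burnt)
Step 5: cell (2,5)='.' (+5 fires, +6 burnt)
Step 6: cell (2,5)='.' (+4 fires, +5 burnt)
Step 7: cell (2,5)='.' (+1 fires, +4 burnt)
Step 8: cell (2,5)='.' (+0 fires, +1 burnt)
  fire out at step 8

2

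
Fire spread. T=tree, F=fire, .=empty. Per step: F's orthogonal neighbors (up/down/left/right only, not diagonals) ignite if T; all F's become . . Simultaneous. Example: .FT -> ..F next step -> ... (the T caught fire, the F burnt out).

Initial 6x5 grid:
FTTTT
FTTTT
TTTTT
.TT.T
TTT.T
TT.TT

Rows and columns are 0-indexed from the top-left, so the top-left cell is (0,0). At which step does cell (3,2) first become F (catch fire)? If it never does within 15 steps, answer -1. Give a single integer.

Step 1: cell (3,2)='T' (+3 fires, +2 burnt)
Step 2: cell (3,2)='T' (+3 fires, +3 burnt)
Step 3: cell (3,2)='T' (+4 fires, +3 burnt)
Step 4: cell (3,2)='F' (+5 fires, +4 burnt)
  -> target ignites at step 4
Step 5: cell (3,2)='.' (+4 fires, +5 burnt)
Step 6: cell (3,2)='.' (+2 fires, +4 burnt)
Step 7: cell (3,2)='.' (+1 fires, +2 burnt)
Step 8: cell (3,2)='.' (+1 fires, +1 burnt)
Step 9: cell (3,2)='.' (+1 fires, +1 burnt)
Step 10: cell (3,2)='.' (+0 fires, +1 burnt)
  fire out at step 10

4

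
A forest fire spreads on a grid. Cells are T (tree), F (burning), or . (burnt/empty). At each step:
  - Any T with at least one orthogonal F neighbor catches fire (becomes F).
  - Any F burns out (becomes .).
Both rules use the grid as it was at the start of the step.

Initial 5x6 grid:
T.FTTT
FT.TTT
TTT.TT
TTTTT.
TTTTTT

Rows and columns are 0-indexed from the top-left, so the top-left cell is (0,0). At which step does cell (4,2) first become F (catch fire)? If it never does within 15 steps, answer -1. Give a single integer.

Step 1: cell (4,2)='T' (+4 fires, +2 burnt)
Step 2: cell (4,2)='T' (+4 fires, +4 burnt)
Step 3: cell (4,2)='T' (+5 fires, +4 burnt)
Step 4: cell (4,2)='T' (+4 fires, +5 burnt)
Step 5: cell (4,2)='F' (+4 fires, +4 burnt)
  -> target ignites at step 5
Step 6: cell (4,2)='.' (+2 fires, +4 burnt)
Step 7: cell (4,2)='.' (+1 fires, +2 burnt)
Step 8: cell (4,2)='.' (+0 fires, +1 burnt)
  fire out at step 8

5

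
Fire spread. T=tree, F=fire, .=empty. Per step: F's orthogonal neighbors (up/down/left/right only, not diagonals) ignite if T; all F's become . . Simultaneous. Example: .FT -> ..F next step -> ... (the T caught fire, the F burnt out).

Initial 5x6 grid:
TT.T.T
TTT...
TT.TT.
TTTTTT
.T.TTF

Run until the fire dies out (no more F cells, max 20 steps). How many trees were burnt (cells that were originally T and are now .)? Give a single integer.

Answer: 18

Derivation:
Step 1: +2 fires, +1 burnt (F count now 2)
Step 2: +2 fires, +2 burnt (F count now 2)
Step 3: +2 fires, +2 burnt (F count now 2)
Step 4: +2 fires, +2 burnt (F count now 2)
Step 5: +1 fires, +2 burnt (F count now 1)
Step 6: +3 fires, +1 burnt (F count now 3)
Step 7: +2 fires, +3 burnt (F count now 2)
Step 8: +3 fires, +2 burnt (F count now 3)
Step 9: +1 fires, +3 burnt (F count now 1)
Step 10: +0 fires, +1 burnt (F count now 0)
Fire out after step 10
Initially T: 20, now '.': 28
Total burnt (originally-T cells now '.'): 18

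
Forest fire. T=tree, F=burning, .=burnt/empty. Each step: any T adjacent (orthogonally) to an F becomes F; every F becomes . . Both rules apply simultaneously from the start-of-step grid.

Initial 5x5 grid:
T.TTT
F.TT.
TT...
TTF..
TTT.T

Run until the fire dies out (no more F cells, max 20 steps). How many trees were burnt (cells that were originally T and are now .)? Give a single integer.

Answer: 8

Derivation:
Step 1: +4 fires, +2 burnt (F count now 4)
Step 2: +3 fires, +4 burnt (F count now 3)
Step 3: +1 fires, +3 burnt (F count now 1)
Step 4: +0 fires, +1 burnt (F count now 0)
Fire out after step 4
Initially T: 14, now '.': 19
Total burnt (originally-T cells now '.'): 8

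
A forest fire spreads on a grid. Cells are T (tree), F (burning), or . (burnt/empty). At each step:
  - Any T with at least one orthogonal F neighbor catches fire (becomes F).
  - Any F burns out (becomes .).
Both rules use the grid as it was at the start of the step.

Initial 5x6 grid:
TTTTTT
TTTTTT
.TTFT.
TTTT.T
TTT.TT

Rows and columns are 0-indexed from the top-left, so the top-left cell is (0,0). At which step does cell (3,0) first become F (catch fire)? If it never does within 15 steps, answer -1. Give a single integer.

Step 1: cell (3,0)='T' (+4 fires, +1 burnt)
Step 2: cell (3,0)='T' (+5 fires, +4 burnt)
Step 3: cell (3,0)='T' (+6 fires, +5 burnt)
Step 4: cell (3,0)='F' (+5 fires, +6 burnt)
  -> target ignites at step 4
Step 5: cell (3,0)='.' (+2 fires, +5 burnt)
Step 6: cell (3,0)='.' (+0 fires, +2 burnt)
  fire out at step 6

4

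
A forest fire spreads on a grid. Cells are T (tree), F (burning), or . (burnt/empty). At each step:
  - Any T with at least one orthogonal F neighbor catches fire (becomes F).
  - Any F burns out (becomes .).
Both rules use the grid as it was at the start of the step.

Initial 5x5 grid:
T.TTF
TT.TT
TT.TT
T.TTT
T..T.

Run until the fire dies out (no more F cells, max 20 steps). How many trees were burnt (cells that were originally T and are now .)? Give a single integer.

Step 1: +2 fires, +1 burnt (F count now 2)
Step 2: +3 fires, +2 burnt (F count now 3)
Step 3: +2 fires, +3 burnt (F count now 2)
Step 4: +1 fires, +2 burnt (F count now 1)
Step 5: +2 fires, +1 burnt (F count now 2)
Step 6: +0 fires, +2 burnt (F count now 0)
Fire out after step 6
Initially T: 17, now '.': 18
Total burnt (originally-T cells now '.'): 10

Answer: 10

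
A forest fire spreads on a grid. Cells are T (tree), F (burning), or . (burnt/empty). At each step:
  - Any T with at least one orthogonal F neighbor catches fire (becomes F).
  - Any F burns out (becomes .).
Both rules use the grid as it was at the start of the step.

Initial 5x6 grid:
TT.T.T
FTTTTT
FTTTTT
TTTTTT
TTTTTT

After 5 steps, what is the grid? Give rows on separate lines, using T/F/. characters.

Step 1: 4 trees catch fire, 2 burn out
  FT.T.T
  .FTTTT
  .FTTTT
  FTTTTT
  TTTTTT
Step 2: 5 trees catch fire, 4 burn out
  .F.T.T
  ..FTTT
  ..FTTT
  .FTTTT
  FTTTTT
Step 3: 4 trees catch fire, 5 burn out
  ...T.T
  ...FTT
  ...FTT
  ..FTTT
  .FTTTT
Step 4: 5 trees catch fire, 4 burn out
  ...F.T
  ....FT
  ....FT
  ...FTT
  ..FTTT
Step 5: 4 trees catch fire, 5 burn out
  .....T
  .....F
  .....F
  ....FT
  ...FTT

.....T
.....F
.....F
....FT
...FTT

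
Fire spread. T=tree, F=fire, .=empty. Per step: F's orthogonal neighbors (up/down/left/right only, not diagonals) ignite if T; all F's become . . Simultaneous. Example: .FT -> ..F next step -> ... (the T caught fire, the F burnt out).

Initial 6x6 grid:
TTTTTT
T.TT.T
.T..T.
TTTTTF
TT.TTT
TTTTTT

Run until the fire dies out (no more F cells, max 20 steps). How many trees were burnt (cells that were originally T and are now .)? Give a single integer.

Step 1: +2 fires, +1 burnt (F count now 2)
Step 2: +4 fires, +2 burnt (F count now 4)
Step 3: +3 fires, +4 burnt (F count now 3)
Step 4: +2 fires, +3 burnt (F count now 2)
Step 5: +4 fires, +2 burnt (F count now 4)
Step 6: +2 fires, +4 burnt (F count now 2)
Step 7: +1 fires, +2 burnt (F count now 1)
Step 8: +0 fires, +1 burnt (F count now 0)
Fire out after step 8
Initially T: 28, now '.': 26
Total burnt (originally-T cells now '.'): 18

Answer: 18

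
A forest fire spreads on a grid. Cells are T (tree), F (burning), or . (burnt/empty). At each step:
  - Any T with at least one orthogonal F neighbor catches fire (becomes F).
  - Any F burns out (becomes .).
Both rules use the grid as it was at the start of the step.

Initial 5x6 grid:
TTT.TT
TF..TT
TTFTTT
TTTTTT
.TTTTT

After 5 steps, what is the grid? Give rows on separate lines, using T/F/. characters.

Step 1: 5 trees catch fire, 2 burn out
  TFT.TT
  F...TT
  TF.FTT
  TTFTTT
  .TTTTT
Step 2: 7 trees catch fire, 5 burn out
  F.F.TT
  ....TT
  F...FT
  TF.FTT
  .TFTTT
Step 3: 6 trees catch fire, 7 burn out
  ....TT
  ....FT
  .....F
  F...FT
  .F.FTT
Step 4: 4 trees catch fire, 6 burn out
  ....FT
  .....F
  ......
  .....F
  ....FT
Step 5: 2 trees catch fire, 4 burn out
  .....F
  ......
  ......
  ......
  .....F

.....F
......
......
......
.....F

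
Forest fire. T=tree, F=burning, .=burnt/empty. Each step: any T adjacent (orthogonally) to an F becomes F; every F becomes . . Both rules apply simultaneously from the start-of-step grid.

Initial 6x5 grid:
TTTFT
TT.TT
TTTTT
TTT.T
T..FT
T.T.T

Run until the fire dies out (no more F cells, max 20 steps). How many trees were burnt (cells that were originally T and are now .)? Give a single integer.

Answer: 21

Derivation:
Step 1: +4 fires, +2 burnt (F count now 4)
Step 2: +5 fires, +4 burnt (F count now 5)
Step 3: +4 fires, +5 burnt (F count now 4)
Step 4: +3 fires, +4 burnt (F count now 3)
Step 5: +2 fires, +3 burnt (F count now 2)
Step 6: +1 fires, +2 burnt (F count now 1)
Step 7: +1 fires, +1 burnt (F count now 1)
Step 8: +1 fires, +1 burnt (F count now 1)
Step 9: +0 fires, +1 burnt (F count now 0)
Fire out after step 9
Initially T: 22, now '.': 29
Total burnt (originally-T cells now '.'): 21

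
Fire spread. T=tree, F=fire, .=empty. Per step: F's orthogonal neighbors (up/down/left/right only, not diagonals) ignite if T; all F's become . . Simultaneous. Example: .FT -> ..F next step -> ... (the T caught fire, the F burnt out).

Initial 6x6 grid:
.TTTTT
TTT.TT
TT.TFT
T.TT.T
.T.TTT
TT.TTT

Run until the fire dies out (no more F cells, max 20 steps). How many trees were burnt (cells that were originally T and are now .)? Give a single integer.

Step 1: +3 fires, +1 burnt (F count now 3)
Step 2: +4 fires, +3 burnt (F count now 4)
Step 3: +5 fires, +4 burnt (F count now 5)
Step 4: +4 fires, +5 burnt (F count now 4)
Step 5: +3 fires, +4 burnt (F count now 3)
Step 6: +1 fires, +3 burnt (F count now 1)
Step 7: +2 fires, +1 burnt (F count now 2)
Step 8: +1 fires, +2 burnt (F count now 1)
Step 9: +1 fires, +1 burnt (F count now 1)
Step 10: +0 fires, +1 burnt (F count now 0)
Fire out after step 10
Initially T: 27, now '.': 33
Total burnt (originally-T cells now '.'): 24

Answer: 24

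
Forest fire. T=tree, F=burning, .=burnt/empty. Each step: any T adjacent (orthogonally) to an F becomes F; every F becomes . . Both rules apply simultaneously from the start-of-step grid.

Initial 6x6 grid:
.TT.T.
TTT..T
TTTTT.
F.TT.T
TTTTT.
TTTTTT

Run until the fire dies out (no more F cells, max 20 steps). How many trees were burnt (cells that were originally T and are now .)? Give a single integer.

Answer: 23

Derivation:
Step 1: +2 fires, +1 burnt (F count now 2)
Step 2: +4 fires, +2 burnt (F count now 4)
Step 3: +4 fires, +4 burnt (F count now 4)
Step 4: +6 fires, +4 burnt (F count now 6)
Step 5: +5 fires, +6 burnt (F count now 5)
Step 6: +1 fires, +5 burnt (F count now 1)
Step 7: +1 fires, +1 burnt (F count now 1)
Step 8: +0 fires, +1 burnt (F count now 0)
Fire out after step 8
Initially T: 26, now '.': 33
Total burnt (originally-T cells now '.'): 23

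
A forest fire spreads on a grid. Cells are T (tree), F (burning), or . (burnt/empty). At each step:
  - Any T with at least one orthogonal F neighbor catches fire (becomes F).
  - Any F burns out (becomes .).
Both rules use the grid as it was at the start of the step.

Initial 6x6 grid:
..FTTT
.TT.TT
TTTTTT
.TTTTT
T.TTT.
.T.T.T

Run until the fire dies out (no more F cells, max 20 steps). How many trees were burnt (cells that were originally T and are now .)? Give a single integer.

Step 1: +2 fires, +1 burnt (F count now 2)
Step 2: +3 fires, +2 burnt (F count now 3)
Step 3: +5 fires, +3 burnt (F count now 5)
Step 4: +6 fires, +5 burnt (F count now 6)
Step 5: +3 fires, +6 burnt (F count now 3)
Step 6: +3 fires, +3 burnt (F count now 3)
Step 7: +0 fires, +3 burnt (F count now 0)
Fire out after step 7
Initially T: 25, now '.': 33
Total burnt (originally-T cells now '.'): 22

Answer: 22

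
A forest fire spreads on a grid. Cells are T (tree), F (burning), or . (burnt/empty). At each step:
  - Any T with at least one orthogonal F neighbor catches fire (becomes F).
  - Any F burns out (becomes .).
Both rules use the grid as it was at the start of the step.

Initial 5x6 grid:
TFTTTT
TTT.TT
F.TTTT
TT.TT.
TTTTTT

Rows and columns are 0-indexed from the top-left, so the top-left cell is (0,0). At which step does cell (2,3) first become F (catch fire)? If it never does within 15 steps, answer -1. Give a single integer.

Step 1: cell (2,3)='T' (+5 fires, +2 burnt)
Step 2: cell (2,3)='T' (+4 fires, +5 burnt)
Step 3: cell (2,3)='T' (+3 fires, +4 burnt)
Step 4: cell (2,3)='F' (+4 fires, +3 burnt)
  -> target ignites at step 4
Step 5: cell (2,3)='.' (+4 fires, +4 burnt)
Step 6: cell (2,3)='.' (+3 fires, +4 burnt)
Step 7: cell (2,3)='.' (+1 fires, +3 burnt)
Step 8: cell (2,3)='.' (+0 fires, +1 burnt)
  fire out at step 8

4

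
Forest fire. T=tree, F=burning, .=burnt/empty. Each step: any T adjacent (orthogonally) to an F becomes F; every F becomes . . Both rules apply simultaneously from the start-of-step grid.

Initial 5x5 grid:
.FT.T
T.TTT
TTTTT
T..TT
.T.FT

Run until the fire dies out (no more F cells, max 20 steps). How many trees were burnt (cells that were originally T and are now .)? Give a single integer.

Answer: 15

Derivation:
Step 1: +3 fires, +2 burnt (F count now 3)
Step 2: +3 fires, +3 burnt (F count now 3)
Step 3: +3 fires, +3 burnt (F count now 3)
Step 4: +2 fires, +3 burnt (F count now 2)
Step 5: +2 fires, +2 burnt (F count now 2)
Step 6: +2 fires, +2 burnt (F count now 2)
Step 7: +0 fires, +2 burnt (F count now 0)
Fire out after step 7
Initially T: 16, now '.': 24
Total burnt (originally-T cells now '.'): 15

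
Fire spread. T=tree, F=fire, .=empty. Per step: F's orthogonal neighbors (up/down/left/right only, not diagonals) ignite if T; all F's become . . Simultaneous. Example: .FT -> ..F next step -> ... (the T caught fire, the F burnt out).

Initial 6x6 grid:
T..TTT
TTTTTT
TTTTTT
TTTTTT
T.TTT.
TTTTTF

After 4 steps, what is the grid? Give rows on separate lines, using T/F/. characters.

Step 1: 1 trees catch fire, 1 burn out
  T..TTT
  TTTTTT
  TTTTTT
  TTTTTT
  T.TTT.
  TTTTF.
Step 2: 2 trees catch fire, 1 burn out
  T..TTT
  TTTTTT
  TTTTTT
  TTTTTT
  T.TTF.
  TTTF..
Step 3: 3 trees catch fire, 2 burn out
  T..TTT
  TTTTTT
  TTTTTT
  TTTTFT
  T.TF..
  TTF...
Step 4: 5 trees catch fire, 3 burn out
  T..TTT
  TTTTTT
  TTTTFT
  TTTF.F
  T.F...
  TF....

T..TTT
TTTTTT
TTTTFT
TTTF.F
T.F...
TF....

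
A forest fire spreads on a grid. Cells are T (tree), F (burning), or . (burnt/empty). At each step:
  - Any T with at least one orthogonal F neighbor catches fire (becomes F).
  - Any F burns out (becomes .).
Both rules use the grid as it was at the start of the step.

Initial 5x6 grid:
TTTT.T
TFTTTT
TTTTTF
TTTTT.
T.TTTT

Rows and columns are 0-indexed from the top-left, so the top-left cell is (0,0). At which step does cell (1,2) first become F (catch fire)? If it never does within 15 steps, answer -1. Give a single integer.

Step 1: cell (1,2)='F' (+6 fires, +2 burnt)
  -> target ignites at step 1
Step 2: cell (1,2)='.' (+10 fires, +6 burnt)
Step 3: cell (1,2)='.' (+5 fires, +10 burnt)
Step 4: cell (1,2)='.' (+4 fires, +5 burnt)
Step 5: cell (1,2)='.' (+0 fires, +4 burnt)
  fire out at step 5

1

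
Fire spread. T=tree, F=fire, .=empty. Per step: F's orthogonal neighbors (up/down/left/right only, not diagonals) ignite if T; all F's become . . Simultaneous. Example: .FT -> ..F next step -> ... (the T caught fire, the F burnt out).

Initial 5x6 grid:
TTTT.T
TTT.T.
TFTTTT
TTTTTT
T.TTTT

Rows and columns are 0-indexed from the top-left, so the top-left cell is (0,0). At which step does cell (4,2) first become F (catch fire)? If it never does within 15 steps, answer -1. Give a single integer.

Step 1: cell (4,2)='T' (+4 fires, +1 burnt)
Step 2: cell (4,2)='T' (+6 fires, +4 burnt)
Step 3: cell (4,2)='F' (+6 fires, +6 burnt)
  -> target ignites at step 3
Step 4: cell (4,2)='.' (+5 fires, +6 burnt)
Step 5: cell (4,2)='.' (+2 fires, +5 burnt)
Step 6: cell (4,2)='.' (+1 fires, +2 burnt)
Step 7: cell (4,2)='.' (+0 fires, +1 burnt)
  fire out at step 7

3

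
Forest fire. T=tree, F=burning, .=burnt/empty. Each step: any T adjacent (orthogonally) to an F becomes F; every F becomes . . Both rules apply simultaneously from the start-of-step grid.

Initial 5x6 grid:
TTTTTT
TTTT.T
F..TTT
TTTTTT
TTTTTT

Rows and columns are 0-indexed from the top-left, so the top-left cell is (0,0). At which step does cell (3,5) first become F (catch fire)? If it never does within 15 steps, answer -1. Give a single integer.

Step 1: cell (3,5)='T' (+2 fires, +1 burnt)
Step 2: cell (3,5)='T' (+4 fires, +2 burnt)
Step 3: cell (3,5)='T' (+4 fires, +4 burnt)
Step 4: cell (3,5)='T' (+4 fires, +4 burnt)
Step 5: cell (3,5)='T' (+4 fires, +4 burnt)
Step 6: cell (3,5)='F' (+4 fires, +4 burnt)
  -> target ignites at step 6
Step 7: cell (3,5)='.' (+3 fires, +4 burnt)
Step 8: cell (3,5)='.' (+1 fires, +3 burnt)
Step 9: cell (3,5)='.' (+0 fires, +1 burnt)
  fire out at step 9

6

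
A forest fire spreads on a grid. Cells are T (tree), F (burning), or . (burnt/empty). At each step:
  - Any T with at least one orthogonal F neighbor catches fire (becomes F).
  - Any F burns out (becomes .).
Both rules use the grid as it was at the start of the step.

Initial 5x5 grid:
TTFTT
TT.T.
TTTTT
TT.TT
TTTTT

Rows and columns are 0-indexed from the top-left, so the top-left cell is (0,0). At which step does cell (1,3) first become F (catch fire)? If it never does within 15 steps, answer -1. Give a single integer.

Step 1: cell (1,3)='T' (+2 fires, +1 burnt)
Step 2: cell (1,3)='F' (+4 fires, +2 burnt)
  -> target ignites at step 2
Step 3: cell (1,3)='.' (+3 fires, +4 burnt)
Step 4: cell (1,3)='.' (+5 fires, +3 burnt)
Step 5: cell (1,3)='.' (+4 fires, +5 burnt)
Step 6: cell (1,3)='.' (+3 fires, +4 burnt)
Step 7: cell (1,3)='.' (+0 fires, +3 burnt)
  fire out at step 7

2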